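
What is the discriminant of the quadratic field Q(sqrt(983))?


For K = Q(sqrt(d)) with d squarefree: disc(K) = d if d = 1 mod 4, and disc(K) = 4d if d = 2 or 3 mod 4.
Here d = 983, and d mod 4 = 3.
d = 3 mod 4, not 1 (O_K = Z[sqrt(d)]), so disc(K) = 4d = 4 * (983) = 3932

3932


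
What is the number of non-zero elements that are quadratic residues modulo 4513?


For prime p, the number of non-zero quadratic residues is (p-1)/2.
= (4513-1)/2
= 2256

2256


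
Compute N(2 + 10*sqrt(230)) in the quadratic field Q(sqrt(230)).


N(a + b*sqrt(d)) = a^2 - d*b^2
= (2)^2 - (230)*(10)^2
= 4 - 23000
= -22996

-22996


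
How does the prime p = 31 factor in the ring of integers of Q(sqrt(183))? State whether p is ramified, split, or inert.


K = Q(sqrt(183)). Since d mod 4 = 3, disc(K) = 732.
Check p | disc: 732 mod 31 = 19.
p does not divide disc. Compute Legendre symbol (d/p):
28^((31-1)/2) mod 31 = 1
(d/p) = 1, so p splits: (p) = P*P' with e=1, f=1, g=2.
Therefore p is split.

split


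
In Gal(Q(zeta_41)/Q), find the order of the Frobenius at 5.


The Frobenius at p in Gal(Q(zeta_n)/Q) = (Z/nZ)* is the class of p, so its order is ord_41(5), the smallest k >= 1 with 5^k = 1 mod 41.
n = 41 = 41, phi(41) = 40; the order divides phi(n).
Divisors of 40: 1, 2, 4, 5, 8, 10, 20, 40
Repeated squaring mod 41: 5^1 = 5, 5^2 = 25, 5^4 = 10, 5^8 = 18, 5^16 = 37, 5^32 = 16
Test divisors in increasing order:
  k=1: 5^1 = 5 mod 41
  k=2: 5^2 = 25 mod 41
  k=4: 5^4 = 10 mod 41
  k=5: 5^5 = 10 * 5 = 9 mod 41
  k=8: 5^8 = 18 mod 41
  k=10: 5^10 = 18 * 25 = 40 mod 41
  k=20: 5^20 = 37 * 10 = 1 mod 41  <- first divisor giving 1
Order = 20

20


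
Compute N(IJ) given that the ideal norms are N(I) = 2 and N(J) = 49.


N(IJ) = N(I) * N(J)
= 2 * 49
= 98

98


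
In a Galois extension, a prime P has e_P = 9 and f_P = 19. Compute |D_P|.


|D_P| = e * f
= 9 * 19
= 171

171


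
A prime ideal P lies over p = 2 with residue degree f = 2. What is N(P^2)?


N(P^a) = p^(a*f)
= 2^(2*2)
= 2^4
= 16

16


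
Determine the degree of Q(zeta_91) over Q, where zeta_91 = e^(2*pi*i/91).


The degree equals Euler's totient phi(91).
91 = 7 * 13
phi(91) = 72

72


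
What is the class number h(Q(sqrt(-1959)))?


K = Q(sqrt(-1959)). d mod 4 = 1, so D = disc(K) = d = -1959
h(K) equals the number of primitive reduced positive-definite forms (a, b, c) = a*x^2 + b*x*y + c*y^2 with b^2 - 4ac = D,
where reduced means |b| <= a <= c, with b >= 0 whenever |b| = a or a = c, and primitive means gcd(a, b, c) = 1.
Reduced forces 3a^2 <= |D| = 1959, so 1 <= a <= 25; b must have the parity of D, and c = (b^2 - D)/(4a) must be an integer >= a.
Enumerate a = 1..25, b in [-a, a]:
  a=1: (1, 1, 490)  [1]
  a=2: (2, -1, 245), (2, 1, 245)  [2]
  a=3: (3, 3, 164)  [1]
  a=4: (4, -3, 123), (4, 3, 123)  [2]
  a=5: (5, -1, 98), (5, 1, 98)  [2]
  a=6: (6, -3, 82), (6, 3, 82)  [2]
  a=7: (7, -1, 70), (7, 1, 70)  [2]
  a=8: (8, -5, 62), (8, 5, 62)  [2]
  a=9: none
  a=10: (10, -9, 51), (10, -1, 49), (10, 1, 49), (10, 9, 51)  [4]
  a=11: none
  a=12: (12, -3, 41), (12, 3, 41)  [2]
  a=13: (13, -11, 40), (13, 11, 40)  [2]
  a=14: (14, -13, 38), (14, -1, 35), (14, 1, 35), (14, 13, 38)  [4]
  a=15: (15, -9, 34), (15, 9, 34)  [2]
  a=16: (16, -5, 31), (16, 5, 31)  [2]
  a=17: (17, -9, 30), (17, 9, 30)  [2]
  a=18: none
  a=19: (19, -13, 28), (19, 13, 28)  [2]
  a=20: (20, -19, 29), (20, -11, 26), (20, 11, 26), (20, 19, 29)  [4]
  a=21: (21, -15, 26), (21, 15, 26)  [2]
  a=22..23: none
  a=24: (24, -21, 25), (24, 21, 25)  [2]
  a=25: none
Total reduced forms: 1 + 2 + 1 + 2 + 2 + 2 + 2 + 2 + 4 + 2 + 2 + 4 + 2 + 2 + 2 + 2 + 4 + 2 + 2 = 42
h = 42

42


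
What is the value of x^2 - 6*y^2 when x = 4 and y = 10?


x^2 - d*y^2
= 4^2 - 6*10^2
= 16 - 600
= -584

-584


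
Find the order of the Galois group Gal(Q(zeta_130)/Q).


|Gal(Q(zeta_130)/Q)| = phi(130)
= 48

48


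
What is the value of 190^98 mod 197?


p = 197 is prime and the exponent is (p-1)/2 = 98, so by Euler's criterion 190^98 = (190/197) = +1 or -1 mod 197.
Compute by square-and-multiply:
  98 = 64 + 32 + 2 (binary 1100010)
  Repeated squaring mod 197: 190^1 = 190, 190^2 = 49, 190^4 = 37, 190^8 = 187, 190^16 = 100, 190^32 = 150, 190^64 = 42
  190^98 = 190^64 * 190^32 * 190^2 = 42 * 150 * 49 mod 197
    42 * 150 = 6300 = 193 mod 197
    193 * 49 = 9457 = 1 mod 197
  190^98 = 1 mod 197
Result 1: 190 is a quadratic residue mod 197.
190^98 mod 197 = 1

1


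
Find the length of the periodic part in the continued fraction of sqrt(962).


Run the CF algorithm for sqrt(962).
a_0 = floor(sqrt(962)) = 31; set m_0=0, q_0=1.
Recurrence: m' = q*a - m,  q' = (d - m'^2)/q,  a' = floor((a_0 + m')/q').
  step 1: m=31, q=1, a=62
a_1 = 2*a_0 = 62, so the period closes here.
sqrt(962) = [31; 62]
Period length = 1

1


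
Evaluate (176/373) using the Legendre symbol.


p = 373 is prime, so compute (176/373) with the reciprocity algorithm (Jacobi-symbol steps: pull out 2s via (2/n), flip via reciprocity, reduce):
  pull out 2: (2/373) = -1  (since 373 mod 8 = 5)
  pull out 2: (2/373) = -1  (since 373 mod 8 = 5)
  pull out 2: (2/373) = -1  (since 373 mod 8 = 5)
  pull out 2: (2/373) = -1  (since 373 mod 8 = 5)
  reciprocity: (11/373) -> +(373/11)
  reduce: (10/11)
  pull out 2: (2/11) = -1  (since 11 mod 8 = 3)
  reciprocity: (5/11) -> +(11/5)
  reduce: (1/5)
  (1/5) = 1
Product of signs = -1
(176/373) = -1

-1


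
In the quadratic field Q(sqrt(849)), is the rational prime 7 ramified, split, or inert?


K = Q(sqrt(849)). Since d mod 4 = 1, disc(K) = 849.
Check p | disc: 849 mod 7 = 2.
p does not divide disc. Compute Legendre symbol (d/p):
2^((7-1)/2) mod 7 = 1
(d/p) = 1, so p splits: (p) = P*P' with e=1, f=1, g=2.
Therefore p is split.

split


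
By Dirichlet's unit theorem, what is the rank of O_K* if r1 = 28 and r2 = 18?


By Dirichlet's unit theorem:
rank = r1 + r2 - 1
= 28 + 18 - 1
= 45

45


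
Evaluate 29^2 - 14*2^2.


x^2 - d*y^2
= 29^2 - 14*2^2
= 841 - 56
= 785

785


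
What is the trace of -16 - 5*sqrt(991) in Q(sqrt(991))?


Tr(a + b*sqrt(d)) = (a + b*sqrt(d)) + (a - b*sqrt(d)) = 2a
= 2 * (-16)
= -32

-32


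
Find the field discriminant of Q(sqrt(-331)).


For K = Q(sqrt(d)) with d squarefree: disc(K) = d if d = 1 mod 4, and disc(K) = 4d if d = 2 or 3 mod 4.
Here d = -331, and d mod 4 = 1.
d = 1 mod 4 (O_K = Z[(1+sqrt(d))/2]), so disc(K) = d = -331

-331


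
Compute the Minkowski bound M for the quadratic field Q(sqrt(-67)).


d = -67, d mod 4 = 1, so disc(K) = d = -67; |disc(K)| = 67
Imaginary quadratic field, so n = 2, s = r2 = 1, r1 = 0
M = (n!/n^n) * (4/pi)^s * sqrt(|disc(K)|) = (2!/2^2) * (4/pi)^1 * sqrt(67)
= 0.5 * 1.273240 * 8.185353
= 5.2110

5.2110


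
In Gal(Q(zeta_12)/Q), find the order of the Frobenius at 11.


The Frobenius at p in Gal(Q(zeta_n)/Q) = (Z/nZ)* is the class of p, so its order is ord_12(11), the smallest k >= 1 with 11^k = 1 mod 12.
n = 12 = 2^2 * 3, phi(12) = 4; the order divides phi(n).
Divisors of 4: 1, 2, 4
Repeated squaring mod 12: 11^1 = 11, 11^2 = 1, 11^4 = 1
Test divisors in increasing order:
  k=1: 11^1 = 11 mod 12
  k=2: 11^2 = 1 mod 12  <- first divisor giving 1
Order = 2

2


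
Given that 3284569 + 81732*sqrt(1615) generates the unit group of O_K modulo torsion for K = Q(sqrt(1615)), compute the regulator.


epsilon = 3284569 + 81732*sqrt(1615)
= 6.5691e+06
R = ln(6.5691e+06)
= 15.6979

15.6979


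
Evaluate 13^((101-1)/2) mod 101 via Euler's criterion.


p = 101 is prime and the exponent is (p-1)/2 = 50, so by Euler's criterion 13^50 = (13/101) = +1 or -1 mod 101.
Compute by square-and-multiply:
  50 = 32 + 16 + 2 (binary 110010)
  Repeated squaring mod 101: 13^1 = 13, 13^2 = 68, 13^4 = 79, 13^8 = 80, 13^16 = 37, 13^32 = 56
  13^50 = 13^32 * 13^16 * 13^2 = 56 * 37 * 68 mod 101
    56 * 37 = 2072 = 52 mod 101
    52 * 68 = 3536 = 1 mod 101
  13^50 = 1 mod 101
Result 1: 13 is a quadratic residue mod 101.
13^50 mod 101 = 1

1


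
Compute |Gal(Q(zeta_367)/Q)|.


|Gal(Q(zeta_367)/Q)| = phi(367)
= 366

366


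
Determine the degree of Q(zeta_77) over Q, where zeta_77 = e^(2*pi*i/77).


The degree equals Euler's totient phi(77).
77 = 7 * 11
phi(77) = 60

60


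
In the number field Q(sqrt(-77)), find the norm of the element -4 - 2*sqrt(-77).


N(a + b*sqrt(d)) = a^2 - d*b^2
= (-4)^2 - (-77)*(-2)^2
= 16 + 308
= 324

324


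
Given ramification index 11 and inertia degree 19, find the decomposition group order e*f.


|D_P| = e * f
= 11 * 19
= 209

209


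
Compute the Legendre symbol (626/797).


p = 797 is prime, so compute (626/797) with the reciprocity algorithm (Jacobi-symbol steps: pull out 2s via (2/n), flip via reciprocity, reduce):
  pull out 2: (2/797) = -1  (since 797 mod 8 = 5)
  reciprocity: (313/797) -> +(797/313)
  reduce: (171/313)
  reciprocity: (171/313) -> +(313/171)
  reduce: (142/171)
  pull out 2: (2/171) = -1  (since 171 mod 8 = 3)
  reciprocity: (71/171) -> -(171/71)
  reduce: (29/71)
  reciprocity: (29/71) -> +(71/29)
  reduce: (13/29)
  reciprocity: (13/29) -> +(29/13)
  reduce: (3/13)
  reciprocity: (3/13) -> +(13/3)
  reduce: (1/3)
  (1/3) = 1
Product of signs = -1
(626/797) = -1

-1


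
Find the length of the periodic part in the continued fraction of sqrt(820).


Run the CF algorithm for sqrt(820).
a_0 = floor(sqrt(820)) = 28; set m_0=0, q_0=1.
Recurrence: m' = q*a - m,  q' = (d - m'^2)/q,  a' = floor((a_0 + m')/q').
  step 1: m=28, q=36, a=1
  step 2: m=8, q=21, a=1
  step 3: m=13, q=31, a=1
  step 4: m=18, q=16, a=2
  step 5: m=14, q=39, a=1
  step 6: m=25, q=5, a=10
  step 7: m=25, q=39, a=1
  step 8: m=14, q=16, a=2
  step 9: m=18, q=31, a=1
  step 10: m=13, q=21, a=1
  step 11: m=8, q=36, a=1
  step 12: m=28, q=1, a=56
a_12 = 2*a_0 = 56, so the period closes here.
sqrt(820) = [28; 1, 1, 1, 2, 1, 10, 1, 2, 1, 1, 1, 56]
Period length = 12

12


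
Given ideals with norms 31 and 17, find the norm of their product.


N(IJ) = N(I) * N(J)
= 31 * 17
= 527

527


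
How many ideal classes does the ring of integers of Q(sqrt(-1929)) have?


K = Q(sqrt(-1929)). d mod 4 = 3, so D = disc(K) = 4d = -7716
h(K) equals the number of primitive reduced positive-definite forms (a, b, c) = a*x^2 + b*x*y + c*y^2 with b^2 - 4ac = D,
where reduced means |b| <= a <= c, with b >= 0 whenever |b| = a or a = c, and primitive means gcd(a, b, c) = 1.
Reduced forces 3a^2 <= |D| = 7716, so 1 <= a <= 50; b must have the parity of D, and c = (b^2 - D)/(4a) must be an integer >= a.
Enumerate a = 1..50, b in [-a, a]:
  a=1: (1, 0, 1929)  [1]
  a=2: (2, 2, 965)  [1]
  a=3: (3, 0, 643)  [1]
  a=4: none
  a=5: (5, -2, 386), (5, 2, 386)  [2]
  a=6: (6, 6, 323)  [1]
  a=7..9: none
  a=10: (10, -2, 193), (10, 2, 193)  [2]
  a=11..14: none
  a=15: (15, -12, 131), (15, 12, 131)  [2]
  a=16: none
  a=17: (17, -6, 114), (17, 6, 114)  [2]
  a=18: none
  a=19: (19, -6, 102), (19, 6, 102)  [2]
  a=20..22: none
  a=23: (23, -14, 86), (23, 14, 86)  [2]
  a=24: none
  a=25: (25, -22, 82), (25, 22, 82)  [2]
  a=26..29: none
  a=30: (30, -18, 67), (30, 18, 67)  [2]
  a=31..33: none
  a=34: (34, -6, 57), (34, 6, 57)  [2]
  a=35..37: none
  a=38: (38, -6, 51), (38, 6, 51)  [2]
  a=39..40: none
  a=41: (41, -22, 50), (41, 22, 50)  [2]
  a=42: none
  a=43: (43, -14, 46), (43, 14, 46)  [2]
  a=44..50: none
Total reduced forms: 1 + 1 + 1 + 2 + 1 + 2 + 2 + 2 + 2 + 2 + 2 + 2 + 2 + 2 + 2 + 2 = 28
h = 28

28


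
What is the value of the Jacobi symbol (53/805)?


Compute (53/805) via quadratic reciprocity:
  reciprocity: (53/805) -> +(805/53)
  reduce: (10/53)
  pull out 2: (2/53) = -1  (since 53 mod 8 = 5)
  reciprocity: (5/53) -> +(53/5)
  reduce: (3/5)
  reciprocity: (3/5) -> +(5/3)
  reduce: (2/3)
  pull out 2: (2/3) = -1  (since 3 mod 8 = 3)
  (1/3) = 1
Product of signs = 1

1


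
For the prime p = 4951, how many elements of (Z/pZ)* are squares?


For prime p, the number of non-zero quadratic residues is (p-1)/2.
= (4951-1)/2
= 2475

2475


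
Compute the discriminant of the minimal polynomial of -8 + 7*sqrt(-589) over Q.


The element -8 + 7*sqrt(-589) has minimal polynomial:
x^2 + 16*x + 28925
Discriminant = (16)^2 - 4*(28925)
= 256 - 115700
= -115444

-115444


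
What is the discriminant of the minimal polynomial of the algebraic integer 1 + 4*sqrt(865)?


The element 1 + 4*sqrt(865) has minimal polynomial:
x^2 - 2*x - 13839
Discriminant = (-2)^2 - 4*(-13839)
= 4 + 55356
= 55360

55360


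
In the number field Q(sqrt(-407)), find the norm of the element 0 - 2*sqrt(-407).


N(a + b*sqrt(d)) = a^2 - d*b^2
= (0)^2 - (-407)*(-2)^2
= 0 + 1628
= 1628

1628


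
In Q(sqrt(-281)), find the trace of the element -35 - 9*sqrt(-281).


Tr(a + b*sqrt(d)) = (a + b*sqrt(d)) + (a - b*sqrt(d)) = 2a
= 2 * (-35)
= -70

-70


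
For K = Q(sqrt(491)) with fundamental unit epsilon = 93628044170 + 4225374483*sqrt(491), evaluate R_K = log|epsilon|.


epsilon = 93628044170 + 4225374483*sqrt(491)
= 1.8726e+11
R = ln(1.8726e+11)
= 25.9557

25.9557


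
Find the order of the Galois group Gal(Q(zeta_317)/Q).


|Gal(Q(zeta_317)/Q)| = phi(317)
= 316

316


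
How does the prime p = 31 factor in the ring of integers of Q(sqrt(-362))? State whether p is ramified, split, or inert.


K = Q(sqrt(-362)). Since d mod 4 = 2, disc(K) = -1448.
Check p | disc: -1448 mod 31 = 9.
p does not divide disc. Compute Legendre symbol (d/p):
10^((31-1)/2) mod 31 = 1
(d/p) = 1, so p splits: (p) = P*P' with e=1, f=1, g=2.
Therefore p is split.

split


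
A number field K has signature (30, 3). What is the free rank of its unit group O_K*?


By Dirichlet's unit theorem:
rank = r1 + r2 - 1
= 30 + 3 - 1
= 32

32


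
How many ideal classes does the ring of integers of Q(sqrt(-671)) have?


K = Q(sqrt(-671)). d mod 4 = 1, so D = disc(K) = d = -671
h(K) equals the number of primitive reduced positive-definite forms (a, b, c) = a*x^2 + b*x*y + c*y^2 with b^2 - 4ac = D,
where reduced means |b| <= a <= c, with b >= 0 whenever |b| = a or a = c, and primitive means gcd(a, b, c) = 1.
Reduced forces 3a^2 <= |D| = 671, so 1 <= a <= 14; b must have the parity of D, and c = (b^2 - D)/(4a) must be an integer >= a.
Enumerate a = 1..14, b in [-a, a]:
  a=1: (1, 1, 168)  [1]
  a=2: (2, -1, 84), (2, 1, 84)  [2]
  a=3: (3, -1, 56), (3, 1, 56)  [2]
  a=4: (4, -1, 42), (4, 1, 42)  [2]
  a=5: (5, -3, 34), (5, 3, 34)  [2]
  a=6: (6, -5, 29), (6, -1, 28), (6, 1, 28), (6, 5, 29)  [4]
  a=7: (7, -1, 24), (7, 1, 24)  [2]
  a=8: (8, -1, 21), (8, 1, 21)  [2]
  a=9: (9, -7, 20), (9, 7, 20)  [2]
  a=10: (10, -7, 18), (10, -3, 17), (10, 3, 17), (10, 7, 18)  [4]
  a=11: (11, 11, 18)  [1]
  a=12: (12, -7, 15), (12, -1, 14), (12, 1, 14), (12, 7, 15)  [4]
  a=13: none
  a=14: (14, -13, 15), (14, 13, 15)  [2]
Total reduced forms: 1 + 2 + 2 + 2 + 2 + 4 + 2 + 2 + 2 + 4 + 1 + 4 + 2 = 30
h = 30

30


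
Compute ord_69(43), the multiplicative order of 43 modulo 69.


We want ord_69(43), the smallest k >= 1 with 43^k = 1 mod 69.
n = 69 = 3 * 23, phi(69) = 44; the order divides phi(n).
Divisors of 44: 1, 2, 4, 11, 22, 44
Repeated squaring mod 69: 43^1 = 43, 43^2 = 55, 43^4 = 58, 43^8 = 52, 43^16 = 13, 43^32 = 31
Test divisors in increasing order:
  k=1: 43^1 = 43 mod 69
  k=2: 43^2 = 55 mod 69
  k=4: 43^4 = 58 mod 69
  k=11: 43^11 = 52 * 55 * 43 = 22 mod 69
  k=22: 43^22 = 13 * 58 * 55 = 1 mod 69  <- first divisor giving 1
Order = 22

22


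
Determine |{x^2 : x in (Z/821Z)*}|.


For prime p, the number of non-zero quadratic residues is (p-1)/2.
= (821-1)/2
= 410

410


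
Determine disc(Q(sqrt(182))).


For K = Q(sqrt(d)) with d squarefree: disc(K) = d if d = 1 mod 4, and disc(K) = 4d if d = 2 or 3 mod 4.
Here d = 182, and d mod 4 = 2.
d = 2 mod 4, not 1 (O_K = Z[sqrt(d)]), so disc(K) = 4d = 4 * (182) = 728

728


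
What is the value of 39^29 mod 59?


p = 59 is prime and the exponent is (p-1)/2 = 29, so by Euler's criterion 39^29 = (39/59) = +1 or -1 mod 59.
Compute by square-and-multiply:
  29 = 16 + 8 + 4 + 1 (binary 11101)
  Repeated squaring mod 59: 39^1 = 39, 39^2 = 46, 39^4 = 51, 39^8 = 5, 39^16 = 25
  39^29 = 39^16 * 39^8 * 39^4 * 39^1 = 25 * 5 * 51 * 39 mod 59
    25 * 5 = 125 = 7 mod 59
    7 * 51 = 357 = 3 mod 59
    3 * 39 = 117 = 58 mod 59
  39^29 = 58 mod 59
Result 58 = p - 1 = -1 mod 59: 39 is a quadratic non-residue mod 59. As a residue in [0, p-1] the value is 58.
39^29 mod 59 = 58

58


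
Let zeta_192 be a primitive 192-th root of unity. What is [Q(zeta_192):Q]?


The degree equals Euler's totient phi(192).
192 = 2^6 * 3
phi(192) = 64

64


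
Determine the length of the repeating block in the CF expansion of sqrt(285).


Run the CF algorithm for sqrt(285).
a_0 = floor(sqrt(285)) = 16; set m_0=0, q_0=1.
Recurrence: m' = q*a - m,  q' = (d - m'^2)/q,  a' = floor((a_0 + m')/q').
  step 1: m=16, q=29, a=1
  step 2: m=13, q=4, a=7
  step 3: m=15, q=15, a=2
  step 4: m=15, q=4, a=7
  step 5: m=13, q=29, a=1
  step 6: m=16, q=1, a=32
a_6 = 2*a_0 = 32, so the period closes here.
sqrt(285) = [16; 1, 7, 2, 7, 1, 32]
Period length = 6

6


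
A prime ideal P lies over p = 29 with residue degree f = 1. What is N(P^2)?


N(P^a) = p^(a*f)
= 29^(2*1)
= 29^2
= 841

841


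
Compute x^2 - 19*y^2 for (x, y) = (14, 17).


x^2 - d*y^2
= 14^2 - 19*17^2
= 196 - 5491
= -5295

-5295


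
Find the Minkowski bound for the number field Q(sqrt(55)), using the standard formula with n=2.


d = 55, d mod 4 = 3, so disc(K) = 4d = 220; |disc(K)| = 220
Real quadratic field, so n = 2, s = r2 = 0, r1 = 2
M = (n!/n^n) * (4/pi)^s * sqrt(|disc(K)|) = (2!/2^2) * (4/pi)^0 * sqrt(220)
= 0.5 * 1.000000 * 14.832397
= 7.4162

7.4162


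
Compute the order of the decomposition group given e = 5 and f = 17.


|D_P| = e * f
= 5 * 17
= 85

85


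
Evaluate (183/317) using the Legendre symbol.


p = 317 is prime, so compute (183/317) with the reciprocity algorithm (Jacobi-symbol steps: pull out 2s via (2/n), flip via reciprocity, reduce):
  reciprocity: (183/317) -> +(317/183)
  reduce: (134/183)
  pull out 2: (2/183) = +1  (since 183 mod 8 = 7)
  reciprocity: (67/183) -> -(183/67)
  reduce: (49/67)
  reciprocity: (49/67) -> +(67/49)
  reduce: (18/49)
  pull out 2: (2/49) = +1  (since 49 mod 8 = 1)
  reciprocity: (9/49) -> +(49/9)
  reduce: (4/9)
  pull out 2: (2/9) = +1  (since 9 mod 8 = 1)
  pull out 2: (2/9) = +1  (since 9 mod 8 = 1)
  (1/9) = 1
Product of signs = -1
(183/317) = -1

-1


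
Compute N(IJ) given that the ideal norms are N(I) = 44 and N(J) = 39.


N(IJ) = N(I) * N(J)
= 44 * 39
= 1716

1716


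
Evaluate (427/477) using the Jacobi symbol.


Compute (427/477) via quadratic reciprocity:
  reciprocity: (427/477) -> +(477/427)
  reduce: (50/427)
  pull out 2: (2/427) = -1  (since 427 mod 8 = 3)
  reciprocity: (25/427) -> +(427/25)
  reduce: (2/25)
  pull out 2: (2/25) = +1  (since 25 mod 8 = 1)
  (1/25) = 1
Product of signs = -1

-1


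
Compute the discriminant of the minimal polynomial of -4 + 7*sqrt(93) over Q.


The element -4 + 7*sqrt(93) has minimal polynomial:
x^2 + 8*x - 4541
Discriminant = (8)^2 - 4*(-4541)
= 64 + 18164
= 18228

18228


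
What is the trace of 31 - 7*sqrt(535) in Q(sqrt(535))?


Tr(a + b*sqrt(d)) = (a + b*sqrt(d)) + (a - b*sqrt(d)) = 2a
= 2 * (31)
= 62

62


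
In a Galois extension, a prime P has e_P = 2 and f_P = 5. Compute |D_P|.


|D_P| = e * f
= 2 * 5
= 10

10


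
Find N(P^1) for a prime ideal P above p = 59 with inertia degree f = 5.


N(P^a) = p^(a*f)
= 59^(1*5)
= 59^5
= 714924299

714924299


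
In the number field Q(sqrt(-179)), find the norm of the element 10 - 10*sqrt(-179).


N(a + b*sqrt(d)) = a^2 - d*b^2
= (10)^2 - (-179)*(-10)^2
= 100 + 17900
= 18000

18000


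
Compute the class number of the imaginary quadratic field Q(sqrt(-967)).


K = Q(sqrt(-967)). d mod 4 = 1, so D = disc(K) = d = -967
h(K) equals the number of primitive reduced positive-definite forms (a, b, c) = a*x^2 + b*x*y + c*y^2 with b^2 - 4ac = D,
where reduced means |b| <= a <= c, with b >= 0 whenever |b| = a or a = c, and primitive means gcd(a, b, c) = 1.
Reduced forces 3a^2 <= |D| = 967, so 1 <= a <= 17; b must have the parity of D, and c = (b^2 - D)/(4a) must be an integer >= a.
Enumerate a = 1..17, b in [-a, a]:
  a=1: (1, 1, 242)  [1]
  a=2: (2, -1, 121), (2, 1, 121)  [2]
  a=3: none
  a=4: (4, -3, 61), (4, 3, 61)  [2]
  a=5..7: none
  a=8: (8, -5, 31), (8, 5, 31)  [2]
  a=9..10: none
  a=11: (11, -1, 22), (11, 1, 22)  [2]
  a=12..15: none
  a=16: (16, -11, 17), (16, 11, 17)  [2]
  a=17: none
Total reduced forms: 1 + 2 + 2 + 2 + 2 + 2 = 11
h = 11

11


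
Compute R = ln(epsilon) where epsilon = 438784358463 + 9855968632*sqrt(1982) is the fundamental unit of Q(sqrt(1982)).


epsilon = 438784358463 + 9855968632*sqrt(1982)
= 8.7757e+11
R = ln(8.7757e+11)
= 27.5004

27.5004


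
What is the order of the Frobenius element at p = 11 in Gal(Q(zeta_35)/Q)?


The Frobenius at p in Gal(Q(zeta_n)/Q) = (Z/nZ)* is the class of p, so its order is ord_35(11), the smallest k >= 1 with 11^k = 1 mod 35.
n = 35 = 5 * 7, phi(35) = 24; the order divides phi(n).
Divisors of 24: 1, 2, 3, 4, 6, 8, 12, 24
Repeated squaring mod 35: 11^1 = 11, 11^2 = 16, 11^4 = 11, 11^8 = 16, 11^16 = 11
Test divisors in increasing order:
  k=1: 11^1 = 11 mod 35
  k=2: 11^2 = 16 mod 35
  k=3: 11^3 = 16 * 11 = 1 mod 35  <- first divisor giving 1
Order = 3

3


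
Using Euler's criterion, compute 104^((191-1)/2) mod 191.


p = 191 is prime and the exponent is (p-1)/2 = 95, so by Euler's criterion 104^95 = (104/191) = +1 or -1 mod 191.
Compute by square-and-multiply:
  95 = 64 + 16 + 8 + 4 + 2 + 1 (binary 1011111)
  Repeated squaring mod 191: 104^1 = 104, 104^2 = 120, 104^4 = 75, 104^8 = 86, 104^16 = 138, 104^32 = 135, 104^64 = 80
  104^95 = 104^64 * 104^16 * 104^8 * 104^4 * 104^2 * 104^1 = 80 * 138 * 86 * 75 * 120 * 104 mod 191
    80 * 138 = 11040 = 153 mod 191
    153 * 86 = 13158 = 170 mod 191
    170 * 75 = 12750 = 144 mod 191
    144 * 120 = 17280 = 90 mod 191
    90 * 104 = 9360 = 1 mod 191
  104^95 = 1 mod 191
Result 1: 104 is a quadratic residue mod 191.
104^95 mod 191 = 1

1


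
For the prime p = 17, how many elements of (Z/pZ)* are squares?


For prime p, the number of non-zero quadratic residues is (p-1)/2.
= (17-1)/2
= 8

8


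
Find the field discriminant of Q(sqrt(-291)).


For K = Q(sqrt(d)) with d squarefree: disc(K) = d if d = 1 mod 4, and disc(K) = 4d if d = 2 or 3 mod 4.
Here d = -291, and d mod 4 = 1.
d = 1 mod 4 (O_K = Z[(1+sqrt(d))/2]), so disc(K) = d = -291

-291


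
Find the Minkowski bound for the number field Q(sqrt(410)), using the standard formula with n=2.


d = 410, d mod 4 = 2, so disc(K) = 4d = 1640; |disc(K)| = 1640
Real quadratic field, so n = 2, s = r2 = 0, r1 = 2
M = (n!/n^n) * (4/pi)^s * sqrt(|disc(K)|) = (2!/2^2) * (4/pi)^0 * sqrt(1640)
= 0.5 * 1.000000 * 40.496913
= 20.2485

20.2485


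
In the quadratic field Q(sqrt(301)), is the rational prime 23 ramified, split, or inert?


K = Q(sqrt(301)). Since d mod 4 = 1, disc(K) = 301.
Check p | disc: 301 mod 23 = 2.
p does not divide disc. Compute Legendre symbol (d/p):
2^((23-1)/2) mod 23 = 1
(d/p) = 1, so p splits: (p) = P*P' with e=1, f=1, g=2.
Therefore p is split.

split


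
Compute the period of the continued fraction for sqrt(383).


Run the CF algorithm for sqrt(383).
a_0 = floor(sqrt(383)) = 19; set m_0=0, q_0=1.
Recurrence: m' = q*a - m,  q' = (d - m'^2)/q,  a' = floor((a_0 + m')/q').
  step 1: m=19, q=22, a=1
  step 2: m=3, q=17, a=1
  step 3: m=14, q=11, a=3
  step 4: m=19, q=2, a=19
  step 5: m=19, q=11, a=3
  step 6: m=14, q=17, a=1
  step 7: m=3, q=22, a=1
  step 8: m=19, q=1, a=38
a_8 = 2*a_0 = 38, so the period closes here.
sqrt(383) = [19; 1, 1, 3, 19, 3, 1, 1, 38]
Period length = 8

8


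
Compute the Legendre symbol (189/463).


p = 463 is prime, so compute (189/463) with the reciprocity algorithm (Jacobi-symbol steps: pull out 2s via (2/n), flip via reciprocity, reduce):
  reciprocity: (189/463) -> +(463/189)
  reduce: (85/189)
  reciprocity: (85/189) -> +(189/85)
  reduce: (19/85)
  reciprocity: (19/85) -> +(85/19)
  reduce: (9/19)
  reciprocity: (9/19) -> +(19/9)
  reduce: (1/9)
  (1/9) = 1
Product of signs = 1
(189/463) = 1

1


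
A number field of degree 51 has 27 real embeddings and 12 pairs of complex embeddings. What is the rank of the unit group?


By Dirichlet's unit theorem:
rank = r1 + r2 - 1
= 27 + 12 - 1
= 38

38


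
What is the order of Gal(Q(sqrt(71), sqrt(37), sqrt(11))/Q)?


The 3 square roots of distinct primes are multiplicatively independent over Q,
so [K:Q] = 2^3 and Gal(K/Q) is isomorphic to (Z/2Z)^3.
|Gal| = 2^3 = 8

8


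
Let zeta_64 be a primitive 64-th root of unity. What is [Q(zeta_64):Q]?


The degree equals Euler's totient phi(64).
64 = 2^6
phi(64) = 32

32


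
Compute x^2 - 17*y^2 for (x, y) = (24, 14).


x^2 - d*y^2
= 24^2 - 17*14^2
= 576 - 3332
= -2756

-2756


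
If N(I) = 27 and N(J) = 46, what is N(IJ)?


N(IJ) = N(I) * N(J)
= 27 * 46
= 1242

1242


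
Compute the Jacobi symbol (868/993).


Compute (868/993) via quadratic reciprocity:
  pull out 2: (2/993) = +1  (since 993 mod 8 = 1)
  pull out 2: (2/993) = +1  (since 993 mod 8 = 1)
  reciprocity: (217/993) -> +(993/217)
  reduce: (125/217)
  reciprocity: (125/217) -> +(217/125)
  reduce: (92/125)
  pull out 2: (2/125) = -1  (since 125 mod 8 = 5)
  pull out 2: (2/125) = -1  (since 125 mod 8 = 5)
  reciprocity: (23/125) -> +(125/23)
  reduce: (10/23)
  pull out 2: (2/23) = +1  (since 23 mod 8 = 7)
  reciprocity: (5/23) -> +(23/5)
  reduce: (3/5)
  reciprocity: (3/5) -> +(5/3)
  reduce: (2/3)
  pull out 2: (2/3) = -1  (since 3 mod 8 = 3)
  (1/3) = 1
Product of signs = -1

-1


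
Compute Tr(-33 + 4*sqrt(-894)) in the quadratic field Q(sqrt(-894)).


Tr(a + b*sqrt(d)) = (a + b*sqrt(d)) + (a - b*sqrt(d)) = 2a
= 2 * (-33)
= -66

-66


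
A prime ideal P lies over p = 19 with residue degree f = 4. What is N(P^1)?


N(P^a) = p^(a*f)
= 19^(1*4)
= 19^4
= 130321

130321


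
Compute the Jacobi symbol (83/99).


Compute (83/99) via quadratic reciprocity:
  reciprocity: (83/99) -> -(99/83)
  reduce: (16/83)
  pull out 2: (2/83) = -1  (since 83 mod 8 = 3)
  pull out 2: (2/83) = -1  (since 83 mod 8 = 3)
  pull out 2: (2/83) = -1  (since 83 mod 8 = 3)
  pull out 2: (2/83) = -1  (since 83 mod 8 = 3)
  (1/83) = 1
Product of signs = -1

-1


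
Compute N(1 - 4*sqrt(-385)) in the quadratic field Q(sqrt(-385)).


N(a + b*sqrt(d)) = a^2 - d*b^2
= (1)^2 - (-385)*(-4)^2
= 1 + 6160
= 6161

6161


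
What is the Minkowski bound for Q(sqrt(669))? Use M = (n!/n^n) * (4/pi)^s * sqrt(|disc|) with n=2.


d = 669, d mod 4 = 1, so disc(K) = d = 669; |disc(K)| = 669
Real quadratic field, so n = 2, s = r2 = 0, r1 = 2
M = (n!/n^n) * (4/pi)^s * sqrt(|disc(K)|) = (2!/2^2) * (4/pi)^0 * sqrt(669)
= 0.5 * 1.000000 * 25.865034
= 12.9325

12.9325


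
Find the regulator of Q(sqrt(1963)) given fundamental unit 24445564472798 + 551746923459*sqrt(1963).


epsilon = 24445564472798 + 551746923459*sqrt(1963)
= 4.8891e+13
R = ln(4.8891e+13)
= 31.5206

31.5206


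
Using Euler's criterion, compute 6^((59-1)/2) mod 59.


p = 59 is prime and the exponent is (p-1)/2 = 29, so by Euler's criterion 6^29 = (6/59) = +1 or -1 mod 59.
Compute by square-and-multiply:
  29 = 16 + 8 + 4 + 1 (binary 11101)
  Repeated squaring mod 59: 6^1 = 6, 6^2 = 36, 6^4 = 57, 6^8 = 4, 6^16 = 16
  6^29 = 6^16 * 6^8 * 6^4 * 6^1 = 16 * 4 * 57 * 6 mod 59
    16 * 4 = 64 = 5 mod 59
    5 * 57 = 285 = 49 mod 59
    49 * 6 = 294 = 58 mod 59
  6^29 = 58 mod 59
Result 58 = p - 1 = -1 mod 59: 6 is a quadratic non-residue mod 59. As a residue in [0, p-1] the value is 58.
6^29 mod 59 = 58

58


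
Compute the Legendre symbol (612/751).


p = 751 is prime, so compute (612/751) with the reciprocity algorithm (Jacobi-symbol steps: pull out 2s via (2/n), flip via reciprocity, reduce):
  pull out 2: (2/751) = +1  (since 751 mod 8 = 7)
  pull out 2: (2/751) = +1  (since 751 mod 8 = 7)
  reciprocity: (153/751) -> +(751/153)
  reduce: (139/153)
  reciprocity: (139/153) -> +(153/139)
  reduce: (14/139)
  pull out 2: (2/139) = -1  (since 139 mod 8 = 3)
  reciprocity: (7/139) -> -(139/7)
  reduce: (6/7)
  pull out 2: (2/7) = +1  (since 7 mod 8 = 7)
  reciprocity: (3/7) -> -(7/3)
  reduce: (1/3)
  (1/3) = 1
Product of signs = -1
(612/751) = -1

-1


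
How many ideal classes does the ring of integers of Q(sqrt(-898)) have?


K = Q(sqrt(-898)). d mod 4 = 2, so D = disc(K) = 4d = -3592
h(K) equals the number of primitive reduced positive-definite forms (a, b, c) = a*x^2 + b*x*y + c*y^2 with b^2 - 4ac = D,
where reduced means |b| <= a <= c, with b >= 0 whenever |b| = a or a = c, and primitive means gcd(a, b, c) = 1.
Reduced forces 3a^2 <= |D| = 3592, so 1 <= a <= 34; b must have the parity of D, and c = (b^2 - D)/(4a) must be an integer >= a.
Enumerate a = 1..34, b in [-a, a]:
  a=1: (1, 0, 898)  [1]
  a=2: (2, 0, 449)  [1]
  a=3..10: none
  a=11: (11, -4, 82), (11, 4, 82)  [2]
  a=12: none
  a=13: (13, -10, 71), (13, 10, 71)  [2]
  a=14..21: none
  a=22: (22, -4, 41), (22, 4, 41)  [2]
  a=23..25: none
  a=26: (26, -16, 37), (26, 16, 37)  [2]
  a=27..28: none
  a=29: (29, -2, 31), (29, 2, 31)  [2]
  a=30..34: none
Total reduced forms: 1 + 1 + 2 + 2 + 2 + 2 + 2 = 12
h = 12

12


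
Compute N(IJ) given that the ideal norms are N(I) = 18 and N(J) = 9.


N(IJ) = N(I) * N(J)
= 18 * 9
= 162

162


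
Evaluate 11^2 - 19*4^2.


x^2 - d*y^2
= 11^2 - 19*4^2
= 121 - 304
= -183

-183


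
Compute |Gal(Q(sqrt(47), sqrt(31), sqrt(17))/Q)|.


The 3 square roots of distinct primes are multiplicatively independent over Q,
so [K:Q] = 2^3 and Gal(K/Q) is isomorphic to (Z/2Z)^3.
|Gal| = 2^3 = 8

8


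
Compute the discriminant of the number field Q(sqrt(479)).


For K = Q(sqrt(d)) with d squarefree: disc(K) = d if d = 1 mod 4, and disc(K) = 4d if d = 2 or 3 mod 4.
Here d = 479, and d mod 4 = 3.
d = 3 mod 4, not 1 (O_K = Z[sqrt(d)]), so disc(K) = 4d = 4 * (479) = 1916

1916


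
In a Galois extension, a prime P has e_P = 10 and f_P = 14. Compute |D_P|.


|D_P| = e * f
= 10 * 14
= 140

140


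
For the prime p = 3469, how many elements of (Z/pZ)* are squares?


For prime p, the number of non-zero quadratic residues is (p-1)/2.
= (3469-1)/2
= 1734

1734


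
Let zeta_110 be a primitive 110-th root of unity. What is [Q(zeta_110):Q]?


The degree equals Euler's totient phi(110).
110 = 2 * 5 * 11
phi(110) = 40

40


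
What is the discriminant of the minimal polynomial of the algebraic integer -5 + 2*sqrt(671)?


The element -5 + 2*sqrt(671) has minimal polynomial:
x^2 + 10*x - 2659
Discriminant = (10)^2 - 4*(-2659)
= 100 + 10636
= 10736

10736


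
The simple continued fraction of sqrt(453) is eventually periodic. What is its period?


Run the CF algorithm for sqrt(453).
a_0 = floor(sqrt(453)) = 21; set m_0=0, q_0=1.
Recurrence: m' = q*a - m,  q' = (d - m'^2)/q,  a' = floor((a_0 + m')/q').
  step 1: m=21, q=12, a=3
  step 2: m=15, q=19, a=1
  step 3: m=4, q=23, a=1
  step 4: m=19, q=4, a=10
  step 5: m=21, q=3, a=14
  step 6: m=21, q=4, a=10
  step 7: m=19, q=23, a=1
  step 8: m=4, q=19, a=1
  step 9: m=15, q=12, a=3
  step 10: m=21, q=1, a=42
a_10 = 2*a_0 = 42, so the period closes here.
sqrt(453) = [21; 3, 1, 1, 10, 14, 10, 1, 1, 3, 42]
Period length = 10

10


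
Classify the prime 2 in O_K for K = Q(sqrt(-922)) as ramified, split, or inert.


K = Q(sqrt(-922)). Since d mod 4 = 2, disc(K) = -3688.
Check p | disc: -3688 mod 2 = 0.
p divides disc, so p ramifies: (p) = P^2 with e=2, f=1, g=1.
Therefore p is ramified.

ramified


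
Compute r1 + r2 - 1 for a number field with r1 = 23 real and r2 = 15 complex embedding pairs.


By Dirichlet's unit theorem:
rank = r1 + r2 - 1
= 23 + 15 - 1
= 37

37


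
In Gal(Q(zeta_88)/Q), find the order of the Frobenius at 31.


The Frobenius at p in Gal(Q(zeta_n)/Q) = (Z/nZ)* is the class of p, so its order is ord_88(31), the smallest k >= 1 with 31^k = 1 mod 88.
n = 88 = 2^3 * 11, phi(88) = 40; the order divides phi(n).
Divisors of 40: 1, 2, 4, 5, 8, 10, 20, 40
Repeated squaring mod 88: 31^1 = 31, 31^2 = 81, 31^4 = 49, 31^8 = 25, 31^16 = 9, 31^32 = 81
Test divisors in increasing order:
  k=1: 31^1 = 31 mod 88
  k=2: 31^2 = 81 mod 88
  k=4: 31^4 = 49 mod 88
  k=5: 31^5 = 49 * 31 = 23 mod 88
  k=8: 31^8 = 25 mod 88
  k=10: 31^10 = 25 * 81 = 1 mod 88  <- first divisor giving 1
Order = 10

10


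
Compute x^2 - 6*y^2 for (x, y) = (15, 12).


x^2 - d*y^2
= 15^2 - 6*12^2
= 225 - 864
= -639

-639


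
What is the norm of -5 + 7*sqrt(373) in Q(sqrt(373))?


N(a + b*sqrt(d)) = a^2 - d*b^2
= (-5)^2 - (373)*(7)^2
= 25 - 18277
= -18252

-18252


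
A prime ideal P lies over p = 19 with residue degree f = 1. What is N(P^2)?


N(P^a) = p^(a*f)
= 19^(2*1)
= 19^2
= 361

361


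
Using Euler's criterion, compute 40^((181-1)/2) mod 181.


p = 181 is prime and the exponent is (p-1)/2 = 90, so by Euler's criterion 40^90 = (40/181) = +1 or -1 mod 181.
Compute by square-and-multiply:
  90 = 64 + 16 + 8 + 2 (binary 1011010)
  Repeated squaring mod 181: 40^1 = 40, 40^2 = 152, 40^4 = 117, 40^8 = 114, 40^16 = 145, 40^32 = 29, 40^64 = 117
  40^90 = 40^64 * 40^16 * 40^8 * 40^2 = 117 * 145 * 114 * 152 mod 181
    117 * 145 = 16965 = 132 mod 181
    132 * 114 = 15048 = 25 mod 181
    25 * 152 = 3800 = 180 mod 181
  40^90 = 180 mod 181
Result 180 = p - 1 = -1 mod 181: 40 is a quadratic non-residue mod 181. As a residue in [0, p-1] the value is 180.
40^90 mod 181 = 180

180


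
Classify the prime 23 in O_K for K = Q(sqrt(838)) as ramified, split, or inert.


K = Q(sqrt(838)). Since d mod 4 = 2, disc(K) = 3352.
Check p | disc: 3352 mod 23 = 17.
p does not divide disc. Compute Legendre symbol (d/p):
10^((23-1)/2) mod 23 = -1
(d/p) = -1, so p is inert: (p) stays prime with e=1, f=2, g=1.
Therefore p is inert.

inert


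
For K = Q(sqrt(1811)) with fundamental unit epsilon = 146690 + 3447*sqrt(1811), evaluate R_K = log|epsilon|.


epsilon = 146690 + 3447*sqrt(1811)
= 293380.0000
R = ln(293380.0000)
= 12.5892

12.5892


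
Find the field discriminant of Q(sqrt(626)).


For K = Q(sqrt(d)) with d squarefree: disc(K) = d if d = 1 mod 4, and disc(K) = 4d if d = 2 or 3 mod 4.
Here d = 626, and d mod 4 = 2.
d = 2 mod 4, not 1 (O_K = Z[sqrt(d)]), so disc(K) = 4d = 4 * (626) = 2504

2504


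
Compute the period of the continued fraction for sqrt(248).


Run the CF algorithm for sqrt(248).
a_0 = floor(sqrt(248)) = 15; set m_0=0, q_0=1.
Recurrence: m' = q*a - m,  q' = (d - m'^2)/q,  a' = floor((a_0 + m')/q').
  step 1: m=15, q=23, a=1
  step 2: m=8, q=8, a=2
  step 3: m=8, q=23, a=1
  step 4: m=15, q=1, a=30
a_4 = 2*a_0 = 30, so the period closes here.
sqrt(248) = [15; 1, 2, 1, 30]
Period length = 4

4


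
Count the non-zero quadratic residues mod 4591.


For prime p, the number of non-zero quadratic residues is (p-1)/2.
= (4591-1)/2
= 2295

2295


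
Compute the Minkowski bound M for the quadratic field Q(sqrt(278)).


d = 278, d mod 4 = 2, so disc(K) = 4d = 1112; |disc(K)| = 1112
Real quadratic field, so n = 2, s = r2 = 0, r1 = 2
M = (n!/n^n) * (4/pi)^s * sqrt(|disc(K)|) = (2!/2^2) * (4/pi)^0 * sqrt(1112)
= 0.5 * 1.000000 * 33.346664
= 16.6733

16.6733


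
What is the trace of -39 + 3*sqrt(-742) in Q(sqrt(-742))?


Tr(a + b*sqrt(d)) = (a + b*sqrt(d)) + (a - b*sqrt(d)) = 2a
= 2 * (-39)
= -78

-78


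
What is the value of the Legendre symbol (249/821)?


p = 821 is prime, so compute (249/821) with the reciprocity algorithm (Jacobi-symbol steps: pull out 2s via (2/n), flip via reciprocity, reduce):
  reciprocity: (249/821) -> +(821/249)
  reduce: (74/249)
  pull out 2: (2/249) = +1  (since 249 mod 8 = 1)
  reciprocity: (37/249) -> +(249/37)
  reduce: (27/37)
  reciprocity: (27/37) -> +(37/27)
  reduce: (10/27)
  pull out 2: (2/27) = -1  (since 27 mod 8 = 3)
  reciprocity: (5/27) -> +(27/5)
  reduce: (2/5)
  pull out 2: (2/5) = -1  (since 5 mod 8 = 5)
  (1/5) = 1
Product of signs = 1
(249/821) = 1

1


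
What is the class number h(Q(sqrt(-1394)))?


K = Q(sqrt(-1394)). d mod 4 = 2, so D = disc(K) = 4d = -5576
h(K) equals the number of primitive reduced positive-definite forms (a, b, c) = a*x^2 + b*x*y + c*y^2 with b^2 - 4ac = D,
where reduced means |b| <= a <= c, with b >= 0 whenever |b| = a or a = c, and primitive means gcd(a, b, c) = 1.
Reduced forces 3a^2 <= |D| = 5576, so 1 <= a <= 43; b must have the parity of D, and c = (b^2 - D)/(4a) must be an integer >= a.
Enumerate a = 1..43, b in [-a, a]:
  a=1: (1, 0, 1394)  [1]
  a=2: (2, 0, 697)  [1]
  a=3: (3, -2, 465), (3, 2, 465)  [2]
  a=4: none
  a=5: (5, -2, 279), (5, 2, 279)  [2]
  a=6: (6, -4, 233), (6, 4, 233)  [2]
  a=7..8: none
  a=9: (9, -2, 155), (9, 2, 155)  [2]
  a=10: (10, -8, 141), (10, 8, 141)  [2]
  a=11: (11, -10, 129), (11, 10, 129)  [2]
  a=12: none
  a=13: (13, -12, 110), (13, 12, 110)  [2]
  a=14: none
  a=15: (15, -8, 94), (15, -2, 93), (15, 2, 93), (15, 8, 94)  [4]
  a=16: none
  a=17: (17, 0, 82)  [1]
  a=18: (18, -16, 81), (18, 16, 81)  [2]
  a=19..21: none
  a=22: (22, -12, 65), (22, 12, 65)  [2]
  a=23: (23, -6, 61), (23, 6, 61)  [2]
  a=24: none
  a=25: (25, -18, 59), (25, 18, 59)  [2]
  a=26: (26, -12, 55), (26, 12, 55)  [2]
  a=27: (27, -16, 54), (27, 16, 54)  [2]
  a=28..29: none
  a=30: (30, -28, 53), (30, -8, 47), (30, 8, 47), (30, 28, 53)  [4]
  a=31: (31, -2, 45), (31, 2, 45)  [2]
  a=32: none
  a=33: (33, -32, 50), (33, -10, 43), (33, 10, 43), (33, 32, 50)  [4]
  a=34: (34, 0, 41)  [1]
  a=35..36: none
  a=37: (37, -14, 39), (37, 14, 39)  [2]
  a=38: none
  a=39: (39, -38, 45), (39, 38, 45)  [2]
  a=40..43: none
Total reduced forms: 1 + 1 + 2 + 2 + 2 + 2 + 2 + 2 + 2 + 4 + 1 + 2 + 2 + 2 + 2 + 2 + 2 + 4 + 2 + 4 + 1 + 2 + 2 = 48
h = 48

48


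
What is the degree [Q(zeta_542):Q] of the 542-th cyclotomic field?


The degree equals Euler's totient phi(542).
542 = 2 * 271
phi(542) = 270

270


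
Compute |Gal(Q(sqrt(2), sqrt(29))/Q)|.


The 2 square roots of distinct primes are multiplicatively independent over Q,
so [K:Q] = 2^2 and Gal(K/Q) is isomorphic to (Z/2Z)^2.
|Gal| = 2^2 = 4

4


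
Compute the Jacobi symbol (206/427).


Compute (206/427) via quadratic reciprocity:
  pull out 2: (2/427) = -1  (since 427 mod 8 = 3)
  reciprocity: (103/427) -> -(427/103)
  reduce: (15/103)
  reciprocity: (15/103) -> -(103/15)
  reduce: (13/15)
  reciprocity: (13/15) -> +(15/13)
  reduce: (2/13)
  pull out 2: (2/13) = -1  (since 13 mod 8 = 5)
  (1/13) = 1
Product of signs = 1

1


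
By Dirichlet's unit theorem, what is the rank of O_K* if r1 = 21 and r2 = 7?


By Dirichlet's unit theorem:
rank = r1 + r2 - 1
= 21 + 7 - 1
= 27

27


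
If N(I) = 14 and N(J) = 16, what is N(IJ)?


N(IJ) = N(I) * N(J)
= 14 * 16
= 224

224


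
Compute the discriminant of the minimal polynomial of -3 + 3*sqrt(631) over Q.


The element -3 + 3*sqrt(631) has minimal polynomial:
x^2 + 6*x - 5670
Discriminant = (6)^2 - 4*(-5670)
= 36 + 22680
= 22716

22716


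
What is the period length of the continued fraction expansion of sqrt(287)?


Run the CF algorithm for sqrt(287).
a_0 = floor(sqrt(287)) = 16; set m_0=0, q_0=1.
Recurrence: m' = q*a - m,  q' = (d - m'^2)/q,  a' = floor((a_0 + m')/q').
  step 1: m=16, q=31, a=1
  step 2: m=15, q=2, a=15
  step 3: m=15, q=31, a=1
  step 4: m=16, q=1, a=32
a_4 = 2*a_0 = 32, so the period closes here.
sqrt(287) = [16; 1, 15, 1, 32]
Period length = 4

4


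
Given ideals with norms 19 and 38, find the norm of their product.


N(IJ) = N(I) * N(J)
= 19 * 38
= 722

722


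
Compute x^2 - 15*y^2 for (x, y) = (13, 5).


x^2 - d*y^2
= 13^2 - 15*5^2
= 169 - 375
= -206

-206


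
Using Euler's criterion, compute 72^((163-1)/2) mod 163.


p = 163 is prime and the exponent is (p-1)/2 = 81, so by Euler's criterion 72^81 = (72/163) = +1 or -1 mod 163.
Compute by square-and-multiply:
  81 = 64 + 16 + 1 (binary 1010001)
  Repeated squaring mod 163: 72^1 = 72, 72^2 = 131, 72^4 = 46, 72^8 = 160, 72^16 = 9, 72^32 = 81, 72^64 = 41
  72^81 = 72^64 * 72^16 * 72^1 = 41 * 9 * 72 mod 163
    41 * 9 = 369 = 43 mod 163
    43 * 72 = 3096 = 162 mod 163
  72^81 = 162 mod 163
Result 162 = p - 1 = -1 mod 163: 72 is a quadratic non-residue mod 163. As a residue in [0, p-1] the value is 162.
72^81 mod 163 = 162

162
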